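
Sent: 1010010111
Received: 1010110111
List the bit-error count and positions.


XOR: 0000100000

1 error(s) at position(s): 4


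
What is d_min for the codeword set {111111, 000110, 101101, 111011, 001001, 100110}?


Comparing all pairs, minimum distance: 1
Can detect 0 errors, correct 0 errors

1


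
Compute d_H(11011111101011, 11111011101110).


XOR: 00100100000101
Count of 1s: 4

4


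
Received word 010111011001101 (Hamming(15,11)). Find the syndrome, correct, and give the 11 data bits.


Syndrome = 10: error at position 10

Data: 01101101101 (corrected bit 10)


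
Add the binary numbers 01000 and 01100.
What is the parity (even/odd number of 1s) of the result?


01000 = 8
01100 = 12
Sum = 20 = 10100
1s count = 2

even parity (2 ones in 10100)


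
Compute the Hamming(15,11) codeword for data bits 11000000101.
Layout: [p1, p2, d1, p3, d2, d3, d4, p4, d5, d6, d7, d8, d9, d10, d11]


Parity bits: p1=0, p2=0, p3=1, p4=0

001110000000101


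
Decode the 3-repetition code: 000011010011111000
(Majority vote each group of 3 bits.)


Groups: 000, 011, 010, 011, 111, 000
Majority votes: 010110

010110


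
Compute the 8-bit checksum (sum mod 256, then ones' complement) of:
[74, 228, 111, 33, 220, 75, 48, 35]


Sum = 824 mod 256 = 56
Complement = 199

199


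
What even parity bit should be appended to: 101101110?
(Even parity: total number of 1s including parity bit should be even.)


Number of 1s in data: 6
Parity bit: 0

0


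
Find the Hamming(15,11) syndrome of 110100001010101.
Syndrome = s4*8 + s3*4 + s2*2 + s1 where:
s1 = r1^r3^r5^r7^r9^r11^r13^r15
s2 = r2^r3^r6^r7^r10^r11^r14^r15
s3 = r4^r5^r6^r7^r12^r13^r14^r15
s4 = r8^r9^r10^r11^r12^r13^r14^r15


s1=1, s2=1, s3=1, s4=0

Syndrome = 7 (error at position 7)


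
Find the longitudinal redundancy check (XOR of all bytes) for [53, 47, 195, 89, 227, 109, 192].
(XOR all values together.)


XOR chain: 53 ^ 47 ^ 195 ^ 89 ^ 227 ^ 109 ^ 192 = 206

206


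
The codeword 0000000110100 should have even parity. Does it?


Number of 1s: 3

No, parity error (3 ones)


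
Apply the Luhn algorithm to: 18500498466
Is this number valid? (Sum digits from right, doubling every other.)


Luhn sum = 50
50 mod 10 = 0

Valid (Luhn sum mod 10 = 0)


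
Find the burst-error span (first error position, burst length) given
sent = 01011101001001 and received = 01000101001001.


XOR: 00011000000000

Burst at position 3, length 2


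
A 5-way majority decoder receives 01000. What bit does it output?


Ones: 1 out of 5
Threshold: 3

0 (1/5 voted 1)


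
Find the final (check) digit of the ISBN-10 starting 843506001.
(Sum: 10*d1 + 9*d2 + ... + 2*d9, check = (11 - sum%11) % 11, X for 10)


Weighted sum: 207
207 mod 11 = 9

Check digit: 2


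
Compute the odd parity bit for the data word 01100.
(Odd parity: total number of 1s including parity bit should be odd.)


Number of 1s in data: 2
Parity bit: 1

1


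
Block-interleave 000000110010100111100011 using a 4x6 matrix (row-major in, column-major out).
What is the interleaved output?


Matrix:
  000000
  110010
  100111
  100011
Read columns: 011101000000001001110011

011101000000001001110011


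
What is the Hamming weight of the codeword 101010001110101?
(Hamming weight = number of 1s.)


Counting 1s in 101010001110101

8


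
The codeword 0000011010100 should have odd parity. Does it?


Number of 1s: 4

No, parity error (4 ones)


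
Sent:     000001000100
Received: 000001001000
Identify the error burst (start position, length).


XOR: 000000001100

Burst at position 8, length 2


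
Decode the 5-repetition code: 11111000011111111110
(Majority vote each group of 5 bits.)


Groups: 11111, 00001, 11111, 11110
Majority votes: 1011

1011


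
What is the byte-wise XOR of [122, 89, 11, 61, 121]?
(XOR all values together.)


XOR chain: 122 ^ 89 ^ 11 ^ 61 ^ 121 = 108

108


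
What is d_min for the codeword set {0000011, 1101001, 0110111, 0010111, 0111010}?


Comparing all pairs, minimum distance: 1
Can detect 0 errors, correct 0 errors

1


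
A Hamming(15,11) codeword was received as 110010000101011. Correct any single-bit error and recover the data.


Syndrome = 1: error at position 1

Data: 01000101011 (corrected bit 1)


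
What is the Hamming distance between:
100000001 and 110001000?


XOR: 010001001
Count of 1s: 3

3


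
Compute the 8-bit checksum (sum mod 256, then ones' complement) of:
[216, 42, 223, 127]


Sum = 608 mod 256 = 96
Complement = 159

159


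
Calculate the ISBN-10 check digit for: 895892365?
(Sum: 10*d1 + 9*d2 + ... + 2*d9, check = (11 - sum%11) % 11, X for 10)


Weighted sum: 361
361 mod 11 = 9

Check digit: 2


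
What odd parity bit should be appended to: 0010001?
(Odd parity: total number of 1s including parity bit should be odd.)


Number of 1s in data: 2
Parity bit: 1

1


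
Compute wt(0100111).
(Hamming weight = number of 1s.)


Counting 1s in 0100111

4


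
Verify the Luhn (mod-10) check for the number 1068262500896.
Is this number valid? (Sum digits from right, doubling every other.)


Luhn sum = 45
45 mod 10 = 5

Invalid (Luhn sum mod 10 = 5)


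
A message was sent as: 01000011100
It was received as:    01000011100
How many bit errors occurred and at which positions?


XOR: 00000000000

0 errors (received matches sent)


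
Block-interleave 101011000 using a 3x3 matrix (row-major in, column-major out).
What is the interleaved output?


Matrix:
  101
  011
  000
Read columns: 100010110

100010110


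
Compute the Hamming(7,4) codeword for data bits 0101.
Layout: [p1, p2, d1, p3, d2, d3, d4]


Parity bits: p1=0, p2=1, p3=0

0100101


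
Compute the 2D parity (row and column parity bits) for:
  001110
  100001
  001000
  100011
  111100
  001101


Row parities: 101101
Column parities: 110101

Row P: 101101, Col P: 110101, Corner: 0


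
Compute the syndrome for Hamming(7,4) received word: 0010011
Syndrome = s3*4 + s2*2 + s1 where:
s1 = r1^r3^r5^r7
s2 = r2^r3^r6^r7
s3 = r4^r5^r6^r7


s1=0, s2=1, s3=0

Syndrome = 2 (error at position 2)


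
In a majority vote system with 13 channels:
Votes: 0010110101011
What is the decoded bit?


Ones: 7 out of 13
Threshold: 7

1 (7/13 voted 1)


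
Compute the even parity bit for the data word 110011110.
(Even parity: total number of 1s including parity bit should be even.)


Number of 1s in data: 6
Parity bit: 0

0


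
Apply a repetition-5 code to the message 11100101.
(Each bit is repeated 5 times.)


Each bit -> 5 copies

1111111111111110000000000111110000011111


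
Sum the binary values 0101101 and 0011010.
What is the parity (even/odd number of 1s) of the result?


0101101 = 45
0011010 = 26
Sum = 71 = 1000111
1s count = 4

even parity (4 ones in 1000111)


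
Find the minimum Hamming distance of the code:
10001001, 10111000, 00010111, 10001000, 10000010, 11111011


Comparing all pairs, minimum distance: 1
Can detect 0 errors, correct 0 errors

1


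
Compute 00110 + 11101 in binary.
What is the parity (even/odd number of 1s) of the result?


00110 = 6
11101 = 29
Sum = 35 = 100011
1s count = 3

odd parity (3 ones in 100011)


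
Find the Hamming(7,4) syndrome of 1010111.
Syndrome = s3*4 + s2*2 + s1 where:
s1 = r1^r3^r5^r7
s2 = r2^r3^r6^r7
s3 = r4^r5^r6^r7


s1=0, s2=1, s3=1

Syndrome = 6 (error at position 6)


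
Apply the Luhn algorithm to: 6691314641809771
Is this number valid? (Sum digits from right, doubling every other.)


Luhn sum = 78
78 mod 10 = 8

Invalid (Luhn sum mod 10 = 8)


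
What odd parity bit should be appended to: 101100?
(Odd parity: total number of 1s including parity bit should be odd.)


Number of 1s in data: 3
Parity bit: 0

0


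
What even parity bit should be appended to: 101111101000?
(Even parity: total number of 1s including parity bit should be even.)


Number of 1s in data: 7
Parity bit: 1

1


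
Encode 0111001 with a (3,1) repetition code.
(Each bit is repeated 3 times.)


Each bit -> 3 copies

000111111111000000111


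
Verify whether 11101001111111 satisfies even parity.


Number of 1s: 11

No, parity error (11 ones)


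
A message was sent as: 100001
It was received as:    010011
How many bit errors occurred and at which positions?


XOR: 110010

3 error(s) at position(s): 0, 1, 4


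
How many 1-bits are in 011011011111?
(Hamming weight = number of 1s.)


Counting 1s in 011011011111

9


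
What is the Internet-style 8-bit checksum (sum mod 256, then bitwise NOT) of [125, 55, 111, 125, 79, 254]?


Sum = 749 mod 256 = 237
Complement = 18

18


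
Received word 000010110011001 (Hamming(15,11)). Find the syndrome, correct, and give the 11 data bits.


Syndrome = 2: error at position 2

Data: 01010011001 (corrected bit 2)


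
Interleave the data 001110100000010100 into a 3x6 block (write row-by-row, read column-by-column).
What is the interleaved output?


Matrix:
  001110
  100000
  010100
Read columns: 010001100101100000

010001100101100000


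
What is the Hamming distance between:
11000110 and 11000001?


XOR: 00000111
Count of 1s: 3

3


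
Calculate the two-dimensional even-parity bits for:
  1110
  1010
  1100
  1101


Row parities: 1001
Column parities: 0101

Row P: 1001, Col P: 0101, Corner: 0


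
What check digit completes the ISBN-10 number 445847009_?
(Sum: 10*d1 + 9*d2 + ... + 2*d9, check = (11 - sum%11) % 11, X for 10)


Weighted sum: 249
249 mod 11 = 7

Check digit: 4


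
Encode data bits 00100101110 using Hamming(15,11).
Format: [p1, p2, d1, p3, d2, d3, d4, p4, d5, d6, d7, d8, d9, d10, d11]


Parity bits: p1=1, p2=1, p3=0, p4=0

110001000101110


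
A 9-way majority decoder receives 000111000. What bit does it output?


Ones: 3 out of 9
Threshold: 5

0 (3/9 voted 1)


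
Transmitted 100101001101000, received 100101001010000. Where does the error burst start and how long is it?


XOR: 000000000111000

Burst at position 9, length 3


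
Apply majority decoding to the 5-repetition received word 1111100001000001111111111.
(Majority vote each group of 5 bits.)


Groups: 11111, 00001, 00000, 11111, 11111
Majority votes: 10011

10011


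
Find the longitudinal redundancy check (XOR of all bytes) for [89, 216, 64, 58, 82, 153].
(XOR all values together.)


XOR chain: 89 ^ 216 ^ 64 ^ 58 ^ 82 ^ 153 = 48

48


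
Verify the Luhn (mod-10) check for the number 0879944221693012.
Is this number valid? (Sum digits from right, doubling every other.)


Luhn sum = 72
72 mod 10 = 2

Invalid (Luhn sum mod 10 = 2)


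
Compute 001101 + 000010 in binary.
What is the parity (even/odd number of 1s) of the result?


001101 = 13
000010 = 2
Sum = 15 = 1111
1s count = 4

even parity (4 ones in 1111)


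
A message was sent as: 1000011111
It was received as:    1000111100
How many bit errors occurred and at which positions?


XOR: 0000100011

3 error(s) at position(s): 4, 8, 9


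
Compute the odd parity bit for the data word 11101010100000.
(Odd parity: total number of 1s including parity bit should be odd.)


Number of 1s in data: 6
Parity bit: 1

1


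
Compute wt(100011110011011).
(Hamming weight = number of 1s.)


Counting 1s in 100011110011011

9


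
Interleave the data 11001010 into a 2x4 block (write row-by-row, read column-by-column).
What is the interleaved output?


Matrix:
  1100
  1010
Read columns: 11100100

11100100


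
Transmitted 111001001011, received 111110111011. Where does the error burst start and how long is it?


XOR: 000111110000

Burst at position 3, length 5


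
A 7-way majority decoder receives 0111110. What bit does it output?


Ones: 5 out of 7
Threshold: 4

1 (5/7 voted 1)


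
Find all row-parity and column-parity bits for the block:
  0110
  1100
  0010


Row parities: 001
Column parities: 1000

Row P: 001, Col P: 1000, Corner: 1


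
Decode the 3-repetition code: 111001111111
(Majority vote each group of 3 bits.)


Groups: 111, 001, 111, 111
Majority votes: 1011

1011


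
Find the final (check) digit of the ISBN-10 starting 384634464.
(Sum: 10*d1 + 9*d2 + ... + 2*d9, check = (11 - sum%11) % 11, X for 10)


Weighted sum: 256
256 mod 11 = 3

Check digit: 8


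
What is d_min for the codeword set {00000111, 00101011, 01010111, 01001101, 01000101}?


Comparing all pairs, minimum distance: 1
Can detect 0 errors, correct 0 errors

1


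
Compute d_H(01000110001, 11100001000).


XOR: 10100111001
Count of 1s: 6

6


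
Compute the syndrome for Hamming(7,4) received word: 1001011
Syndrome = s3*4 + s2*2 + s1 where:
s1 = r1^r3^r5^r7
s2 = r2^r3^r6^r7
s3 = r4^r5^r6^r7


s1=0, s2=0, s3=1

Syndrome = 4 (error at position 4)


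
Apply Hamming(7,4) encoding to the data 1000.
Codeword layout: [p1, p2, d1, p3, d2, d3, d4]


Parity bits: p1=1, p2=1, p3=0

1110000


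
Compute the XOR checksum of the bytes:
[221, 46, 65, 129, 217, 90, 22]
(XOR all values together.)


XOR chain: 221 ^ 46 ^ 65 ^ 129 ^ 217 ^ 90 ^ 22 = 166

166


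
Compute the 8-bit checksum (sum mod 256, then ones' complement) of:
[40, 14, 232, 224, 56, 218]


Sum = 784 mod 256 = 16
Complement = 239

239


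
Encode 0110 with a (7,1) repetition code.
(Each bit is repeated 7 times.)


Each bit -> 7 copies

0000000111111111111110000000


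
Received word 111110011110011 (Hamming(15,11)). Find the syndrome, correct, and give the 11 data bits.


Syndrome = 0: no error detected

Data: 11001110011 (no errors)


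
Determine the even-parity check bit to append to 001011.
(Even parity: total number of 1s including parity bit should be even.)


Number of 1s in data: 3
Parity bit: 1

1


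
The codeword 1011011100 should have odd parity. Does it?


Number of 1s: 6

No, parity error (6 ones)


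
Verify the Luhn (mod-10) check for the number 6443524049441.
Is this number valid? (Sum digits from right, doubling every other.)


Luhn sum = 63
63 mod 10 = 3

Invalid (Luhn sum mod 10 = 3)


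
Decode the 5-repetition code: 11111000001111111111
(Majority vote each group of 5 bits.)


Groups: 11111, 00000, 11111, 11111
Majority votes: 1011

1011


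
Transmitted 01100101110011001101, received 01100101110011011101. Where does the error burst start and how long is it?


XOR: 00000000000000010000

Burst at position 15, length 1


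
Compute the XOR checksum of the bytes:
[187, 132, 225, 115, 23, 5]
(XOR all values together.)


XOR chain: 187 ^ 132 ^ 225 ^ 115 ^ 23 ^ 5 = 191

191


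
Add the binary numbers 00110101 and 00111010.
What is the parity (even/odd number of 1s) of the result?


00110101 = 53
00111010 = 58
Sum = 111 = 1101111
1s count = 6

even parity (6 ones in 1101111)


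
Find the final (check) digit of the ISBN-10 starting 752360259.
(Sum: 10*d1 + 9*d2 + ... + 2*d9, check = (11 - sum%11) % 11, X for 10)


Weighted sum: 229
229 mod 11 = 9

Check digit: 2


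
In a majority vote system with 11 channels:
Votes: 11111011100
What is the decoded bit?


Ones: 8 out of 11
Threshold: 6

1 (8/11 voted 1)


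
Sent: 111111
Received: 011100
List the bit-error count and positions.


XOR: 100011

3 error(s) at position(s): 0, 4, 5


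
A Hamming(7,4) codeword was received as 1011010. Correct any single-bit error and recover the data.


Syndrome = 0: no error detected

Data: 1010 (no errors)


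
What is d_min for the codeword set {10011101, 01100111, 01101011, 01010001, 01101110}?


Comparing all pairs, minimum distance: 2
Can detect 1 errors, correct 0 errors

2


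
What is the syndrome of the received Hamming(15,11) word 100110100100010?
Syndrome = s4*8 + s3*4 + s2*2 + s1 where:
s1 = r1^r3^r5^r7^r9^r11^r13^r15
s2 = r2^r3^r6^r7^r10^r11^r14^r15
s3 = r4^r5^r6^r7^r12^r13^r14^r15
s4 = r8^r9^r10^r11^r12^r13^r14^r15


s1=1, s2=1, s3=0, s4=0

Syndrome = 3 (error at position 3)


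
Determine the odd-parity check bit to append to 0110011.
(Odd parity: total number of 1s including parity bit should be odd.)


Number of 1s in data: 4
Parity bit: 1

1


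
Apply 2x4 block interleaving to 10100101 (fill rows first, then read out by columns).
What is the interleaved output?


Matrix:
  1010
  0101
Read columns: 10011001

10011001


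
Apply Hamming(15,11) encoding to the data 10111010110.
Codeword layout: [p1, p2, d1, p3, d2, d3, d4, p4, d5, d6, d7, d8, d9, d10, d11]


Parity bits: p1=1, p2=1, p3=0, p4=0

111001101010110


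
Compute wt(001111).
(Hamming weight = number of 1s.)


Counting 1s in 001111

4


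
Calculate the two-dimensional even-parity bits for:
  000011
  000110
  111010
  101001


Row parities: 0001
Column parities: 010110

Row P: 0001, Col P: 010110, Corner: 1


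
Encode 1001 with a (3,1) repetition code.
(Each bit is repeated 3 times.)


Each bit -> 3 copies

111000000111


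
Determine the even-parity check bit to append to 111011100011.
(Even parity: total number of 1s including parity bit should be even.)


Number of 1s in data: 8
Parity bit: 0

0


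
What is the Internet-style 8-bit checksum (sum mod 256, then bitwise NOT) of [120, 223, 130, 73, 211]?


Sum = 757 mod 256 = 245
Complement = 10

10


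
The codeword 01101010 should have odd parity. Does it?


Number of 1s: 4

No, parity error (4 ones)


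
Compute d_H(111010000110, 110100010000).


XOR: 001110010110
Count of 1s: 6

6


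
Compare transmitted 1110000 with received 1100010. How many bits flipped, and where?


XOR: 0010010

2 error(s) at position(s): 2, 5


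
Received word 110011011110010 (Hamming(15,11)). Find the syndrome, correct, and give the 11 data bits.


Syndrome = 14: error at position 14

Data: 01101110000 (corrected bit 14)


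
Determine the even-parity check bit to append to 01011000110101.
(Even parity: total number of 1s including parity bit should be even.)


Number of 1s in data: 7
Parity bit: 1

1


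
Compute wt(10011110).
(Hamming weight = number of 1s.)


Counting 1s in 10011110

5


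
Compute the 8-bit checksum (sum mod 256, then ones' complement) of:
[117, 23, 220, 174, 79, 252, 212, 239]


Sum = 1316 mod 256 = 36
Complement = 219

219


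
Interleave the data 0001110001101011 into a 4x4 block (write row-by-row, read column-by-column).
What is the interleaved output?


Matrix:
  0001
  1100
  0110
  1011
Read columns: 0101011000111001

0101011000111001


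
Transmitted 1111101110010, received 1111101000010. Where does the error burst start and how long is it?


XOR: 0000000110000

Burst at position 7, length 2


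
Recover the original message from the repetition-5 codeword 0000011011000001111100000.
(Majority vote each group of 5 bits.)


Groups: 00000, 11011, 00000, 11111, 00000
Majority votes: 01010

01010


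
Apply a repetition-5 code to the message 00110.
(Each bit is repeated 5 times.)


Each bit -> 5 copies

0000000000111111111100000


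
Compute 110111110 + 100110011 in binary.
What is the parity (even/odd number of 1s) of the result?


110111110 = 446
100110011 = 307
Sum = 753 = 1011110001
1s count = 6

even parity (6 ones in 1011110001)


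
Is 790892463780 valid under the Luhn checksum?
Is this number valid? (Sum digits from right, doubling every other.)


Luhn sum = 67
67 mod 10 = 7

Invalid (Luhn sum mod 10 = 7)


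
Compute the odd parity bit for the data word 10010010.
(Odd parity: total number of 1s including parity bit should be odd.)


Number of 1s in data: 3
Parity bit: 0

0


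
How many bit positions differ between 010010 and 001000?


XOR: 011010
Count of 1s: 3

3


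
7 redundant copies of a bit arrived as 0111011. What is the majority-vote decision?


Ones: 5 out of 7
Threshold: 4

1 (5/7 voted 1)


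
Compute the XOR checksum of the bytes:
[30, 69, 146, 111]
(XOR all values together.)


XOR chain: 30 ^ 69 ^ 146 ^ 111 = 166

166


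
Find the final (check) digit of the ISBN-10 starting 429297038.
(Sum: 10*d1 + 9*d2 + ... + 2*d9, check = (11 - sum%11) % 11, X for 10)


Weighted sum: 258
258 mod 11 = 5

Check digit: 6


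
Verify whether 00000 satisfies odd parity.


Number of 1s: 0

No, parity error (0 ones)


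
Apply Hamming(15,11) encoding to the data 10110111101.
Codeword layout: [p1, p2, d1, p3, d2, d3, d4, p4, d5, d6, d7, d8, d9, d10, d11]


Parity bits: p1=1, p2=0, p3=1, p4=1

101101110111101


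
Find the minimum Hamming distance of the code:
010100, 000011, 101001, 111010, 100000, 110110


Comparing all pairs, minimum distance: 2
Can detect 1 errors, correct 0 errors

2


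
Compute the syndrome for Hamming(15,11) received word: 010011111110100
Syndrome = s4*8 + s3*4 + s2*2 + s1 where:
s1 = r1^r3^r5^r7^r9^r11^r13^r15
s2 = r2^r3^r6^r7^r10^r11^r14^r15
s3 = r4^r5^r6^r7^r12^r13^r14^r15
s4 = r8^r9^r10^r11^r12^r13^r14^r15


s1=1, s2=1, s3=0, s4=1

Syndrome = 11 (error at position 11)


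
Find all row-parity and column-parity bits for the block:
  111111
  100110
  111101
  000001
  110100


Row parities: 01111
Column parities: 010001

Row P: 01111, Col P: 010001, Corner: 0


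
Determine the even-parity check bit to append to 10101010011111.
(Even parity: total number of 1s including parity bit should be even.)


Number of 1s in data: 9
Parity bit: 1

1


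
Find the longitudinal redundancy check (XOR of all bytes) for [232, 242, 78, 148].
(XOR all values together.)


XOR chain: 232 ^ 242 ^ 78 ^ 148 = 192

192


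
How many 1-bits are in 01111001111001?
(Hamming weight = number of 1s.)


Counting 1s in 01111001111001

9


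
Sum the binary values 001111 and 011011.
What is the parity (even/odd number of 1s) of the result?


001111 = 15
011011 = 27
Sum = 42 = 101010
1s count = 3

odd parity (3 ones in 101010)


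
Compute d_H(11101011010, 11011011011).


XOR: 00110000001
Count of 1s: 3

3


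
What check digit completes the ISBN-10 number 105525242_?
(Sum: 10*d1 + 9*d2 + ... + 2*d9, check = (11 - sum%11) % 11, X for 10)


Weighted sum: 146
146 mod 11 = 3

Check digit: 8


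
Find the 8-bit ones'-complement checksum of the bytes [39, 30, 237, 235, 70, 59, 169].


Sum = 839 mod 256 = 71
Complement = 184

184


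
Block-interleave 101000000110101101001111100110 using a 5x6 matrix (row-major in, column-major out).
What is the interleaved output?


Matrix:
  101000
  000110
  101101
  001111
  100110
Read columns: 101010000010110011110101100110

101010000010110011110101100110


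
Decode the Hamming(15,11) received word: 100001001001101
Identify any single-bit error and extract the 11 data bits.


Syndrome = 0: no error detected

Data: 00101001101 (no errors)


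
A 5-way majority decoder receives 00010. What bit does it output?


Ones: 1 out of 5
Threshold: 3

0 (1/5 voted 1)


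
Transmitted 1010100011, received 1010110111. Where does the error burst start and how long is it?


XOR: 0000010100

Burst at position 5, length 3


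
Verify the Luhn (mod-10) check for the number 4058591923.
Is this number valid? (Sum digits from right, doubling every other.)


Luhn sum = 45
45 mod 10 = 5

Invalid (Luhn sum mod 10 = 5)


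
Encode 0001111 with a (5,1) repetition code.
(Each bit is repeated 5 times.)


Each bit -> 5 copies

00000000000000011111111111111111111


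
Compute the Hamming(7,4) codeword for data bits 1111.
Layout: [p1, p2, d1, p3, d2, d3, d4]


Parity bits: p1=1, p2=1, p3=1

1111111


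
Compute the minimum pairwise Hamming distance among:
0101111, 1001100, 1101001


Comparing all pairs, minimum distance: 3
Can detect 2 errors, correct 1 errors

3


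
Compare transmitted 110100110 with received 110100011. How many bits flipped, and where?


XOR: 000000101

2 error(s) at position(s): 6, 8


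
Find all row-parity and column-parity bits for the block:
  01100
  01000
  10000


Row parities: 011
Column parities: 10100

Row P: 011, Col P: 10100, Corner: 0


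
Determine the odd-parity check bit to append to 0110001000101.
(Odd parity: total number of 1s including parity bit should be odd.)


Number of 1s in data: 5
Parity bit: 0

0


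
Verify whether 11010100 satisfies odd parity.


Number of 1s: 4

No, parity error (4 ones)


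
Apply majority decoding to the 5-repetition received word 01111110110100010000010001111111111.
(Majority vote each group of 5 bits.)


Groups: 01111, 11011, 01000, 10000, 01000, 11111, 11111
Majority votes: 1100011

1100011


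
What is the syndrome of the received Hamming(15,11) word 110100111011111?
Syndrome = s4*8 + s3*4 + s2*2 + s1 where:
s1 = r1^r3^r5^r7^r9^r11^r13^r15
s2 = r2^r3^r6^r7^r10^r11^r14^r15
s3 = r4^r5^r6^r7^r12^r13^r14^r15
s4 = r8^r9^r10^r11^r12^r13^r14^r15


s1=0, s2=1, s3=0, s4=1

Syndrome = 10 (error at position 10)


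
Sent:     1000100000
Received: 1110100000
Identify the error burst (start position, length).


XOR: 0110000000

Burst at position 1, length 2


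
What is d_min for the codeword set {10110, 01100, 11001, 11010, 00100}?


Comparing all pairs, minimum distance: 1
Can detect 0 errors, correct 0 errors

1


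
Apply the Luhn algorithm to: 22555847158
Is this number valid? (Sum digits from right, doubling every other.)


Luhn sum = 43
43 mod 10 = 3

Invalid (Luhn sum mod 10 = 3)


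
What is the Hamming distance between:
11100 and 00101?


XOR: 11001
Count of 1s: 3

3


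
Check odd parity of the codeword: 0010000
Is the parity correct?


Number of 1s: 1

Yes, parity is correct (1 ones)


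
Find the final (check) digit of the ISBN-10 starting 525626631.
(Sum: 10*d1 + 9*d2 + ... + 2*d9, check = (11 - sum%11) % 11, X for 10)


Weighted sum: 227
227 mod 11 = 7

Check digit: 4


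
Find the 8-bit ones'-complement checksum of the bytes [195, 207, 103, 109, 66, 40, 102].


Sum = 822 mod 256 = 54
Complement = 201

201


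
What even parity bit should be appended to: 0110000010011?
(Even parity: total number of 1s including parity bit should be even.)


Number of 1s in data: 5
Parity bit: 1

1


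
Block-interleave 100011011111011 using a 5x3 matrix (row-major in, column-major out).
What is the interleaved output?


Matrix:
  100
  011
  011
  111
  011
Read columns: 100100111101111

100100111101111


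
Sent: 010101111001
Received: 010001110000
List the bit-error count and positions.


XOR: 000100001001

3 error(s) at position(s): 3, 8, 11


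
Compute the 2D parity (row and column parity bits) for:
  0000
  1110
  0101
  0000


Row parities: 0100
Column parities: 1011

Row P: 0100, Col P: 1011, Corner: 1


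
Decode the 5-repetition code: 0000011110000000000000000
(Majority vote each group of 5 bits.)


Groups: 00000, 11110, 00000, 00000, 00000
Majority votes: 01000

01000


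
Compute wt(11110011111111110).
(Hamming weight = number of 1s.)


Counting 1s in 11110011111111110

14


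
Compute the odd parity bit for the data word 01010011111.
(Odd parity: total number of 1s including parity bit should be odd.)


Number of 1s in data: 7
Parity bit: 0

0


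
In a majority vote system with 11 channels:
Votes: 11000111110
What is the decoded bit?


Ones: 7 out of 11
Threshold: 6

1 (7/11 voted 1)


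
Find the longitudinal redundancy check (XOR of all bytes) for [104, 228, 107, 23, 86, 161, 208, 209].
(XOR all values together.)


XOR chain: 104 ^ 228 ^ 107 ^ 23 ^ 86 ^ 161 ^ 208 ^ 209 = 6

6


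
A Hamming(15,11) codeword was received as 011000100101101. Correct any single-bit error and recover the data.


Syndrome = 2: error at position 2

Data: 10010101101 (corrected bit 2)


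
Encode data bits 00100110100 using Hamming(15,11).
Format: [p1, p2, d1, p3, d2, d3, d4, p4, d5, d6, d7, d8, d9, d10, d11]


Parity bits: p1=0, p2=1, p3=0, p4=1

010001010110100


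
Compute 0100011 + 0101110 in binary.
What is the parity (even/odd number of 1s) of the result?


0100011 = 35
0101110 = 46
Sum = 81 = 1010001
1s count = 3

odd parity (3 ones in 1010001)


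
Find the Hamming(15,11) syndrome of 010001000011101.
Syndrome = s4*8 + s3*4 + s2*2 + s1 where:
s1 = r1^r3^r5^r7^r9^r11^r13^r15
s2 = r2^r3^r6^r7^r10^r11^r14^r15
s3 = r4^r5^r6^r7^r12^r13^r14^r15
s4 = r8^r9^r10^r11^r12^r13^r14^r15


s1=1, s2=0, s3=0, s4=0

Syndrome = 1 (error at position 1)


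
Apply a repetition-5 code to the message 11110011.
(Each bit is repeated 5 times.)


Each bit -> 5 copies

1111111111111111111100000000001111111111


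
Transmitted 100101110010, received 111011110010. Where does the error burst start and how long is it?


XOR: 011110000000

Burst at position 1, length 4


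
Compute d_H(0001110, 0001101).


XOR: 0000011
Count of 1s: 2

2


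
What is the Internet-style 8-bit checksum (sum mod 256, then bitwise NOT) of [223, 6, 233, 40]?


Sum = 502 mod 256 = 246
Complement = 9

9


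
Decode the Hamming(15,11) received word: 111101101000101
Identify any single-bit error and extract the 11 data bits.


Syndrome = 14: error at position 14

Data: 10111000111 (corrected bit 14)


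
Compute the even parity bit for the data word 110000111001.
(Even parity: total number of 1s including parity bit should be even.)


Number of 1s in data: 6
Parity bit: 0

0


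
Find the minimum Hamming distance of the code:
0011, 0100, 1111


Comparing all pairs, minimum distance: 2
Can detect 1 errors, correct 0 errors

2


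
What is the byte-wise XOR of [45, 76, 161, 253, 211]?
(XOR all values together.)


XOR chain: 45 ^ 76 ^ 161 ^ 253 ^ 211 = 238

238


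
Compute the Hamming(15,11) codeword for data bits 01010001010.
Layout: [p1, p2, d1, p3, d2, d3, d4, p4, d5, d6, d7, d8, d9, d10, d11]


Parity bits: p1=0, p2=0, p3=0, p4=0

000010100001010


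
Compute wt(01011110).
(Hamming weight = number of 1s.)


Counting 1s in 01011110

5


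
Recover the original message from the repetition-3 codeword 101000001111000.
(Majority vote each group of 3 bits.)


Groups: 101, 000, 001, 111, 000
Majority votes: 10010

10010


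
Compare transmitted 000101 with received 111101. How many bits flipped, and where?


XOR: 111000

3 error(s) at position(s): 0, 1, 2


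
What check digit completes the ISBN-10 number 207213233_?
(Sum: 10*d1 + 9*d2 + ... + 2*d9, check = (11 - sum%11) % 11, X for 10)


Weighted sum: 134
134 mod 11 = 2

Check digit: 9


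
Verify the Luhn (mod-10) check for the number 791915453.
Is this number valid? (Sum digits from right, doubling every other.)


Luhn sum = 36
36 mod 10 = 6

Invalid (Luhn sum mod 10 = 6)


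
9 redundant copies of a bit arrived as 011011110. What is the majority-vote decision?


Ones: 6 out of 9
Threshold: 5

1 (6/9 voted 1)


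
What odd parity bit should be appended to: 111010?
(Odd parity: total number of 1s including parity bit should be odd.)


Number of 1s in data: 4
Parity bit: 1

1


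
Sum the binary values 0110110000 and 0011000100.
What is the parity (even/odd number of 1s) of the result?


0110110000 = 432
0011000100 = 196
Sum = 628 = 1001110100
1s count = 5

odd parity (5 ones in 1001110100)


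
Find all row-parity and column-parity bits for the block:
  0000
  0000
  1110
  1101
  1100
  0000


Row parities: 001100
Column parities: 1111

Row P: 001100, Col P: 1111, Corner: 0


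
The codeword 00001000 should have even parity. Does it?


Number of 1s: 1

No, parity error (1 ones)


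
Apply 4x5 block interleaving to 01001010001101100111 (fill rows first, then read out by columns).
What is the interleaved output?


Matrix:
  01001
  01000
  11011
  00111
Read columns: 00101110000100111011

00101110000100111011


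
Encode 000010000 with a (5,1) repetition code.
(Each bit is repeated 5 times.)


Each bit -> 5 copies

000000000000000000001111100000000000000000000


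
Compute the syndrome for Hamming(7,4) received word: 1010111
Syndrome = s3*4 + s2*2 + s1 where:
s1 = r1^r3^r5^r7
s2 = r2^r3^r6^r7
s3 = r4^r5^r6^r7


s1=0, s2=1, s3=1

Syndrome = 6 (error at position 6)


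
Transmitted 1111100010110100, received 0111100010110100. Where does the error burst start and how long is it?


XOR: 1000000000000000

Burst at position 0, length 1


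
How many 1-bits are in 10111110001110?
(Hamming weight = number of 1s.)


Counting 1s in 10111110001110

9


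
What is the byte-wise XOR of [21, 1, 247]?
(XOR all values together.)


XOR chain: 21 ^ 1 ^ 247 = 227

227


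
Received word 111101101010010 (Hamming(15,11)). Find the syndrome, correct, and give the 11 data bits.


Syndrome = 9: error at position 9

Data: 10110010010 (corrected bit 9)


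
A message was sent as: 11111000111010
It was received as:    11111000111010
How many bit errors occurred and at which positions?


XOR: 00000000000000

0 errors (received matches sent)


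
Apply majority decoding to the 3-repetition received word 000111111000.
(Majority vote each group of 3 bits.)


Groups: 000, 111, 111, 000
Majority votes: 0110

0110


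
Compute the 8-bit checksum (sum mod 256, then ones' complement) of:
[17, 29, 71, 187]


Sum = 304 mod 256 = 48
Complement = 207

207


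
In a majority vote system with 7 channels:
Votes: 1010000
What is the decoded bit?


Ones: 2 out of 7
Threshold: 4

0 (2/7 voted 1)


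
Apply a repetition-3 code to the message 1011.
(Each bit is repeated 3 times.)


Each bit -> 3 copies

111000111111


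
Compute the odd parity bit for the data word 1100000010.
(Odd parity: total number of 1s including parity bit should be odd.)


Number of 1s in data: 3
Parity bit: 0

0


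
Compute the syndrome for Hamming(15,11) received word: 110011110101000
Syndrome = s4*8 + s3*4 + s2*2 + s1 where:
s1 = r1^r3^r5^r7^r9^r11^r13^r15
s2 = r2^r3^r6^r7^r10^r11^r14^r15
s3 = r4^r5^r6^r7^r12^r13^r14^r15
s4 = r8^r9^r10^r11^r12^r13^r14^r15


s1=1, s2=0, s3=0, s4=1

Syndrome = 9 (error at position 9)


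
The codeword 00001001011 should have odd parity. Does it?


Number of 1s: 4

No, parity error (4 ones)


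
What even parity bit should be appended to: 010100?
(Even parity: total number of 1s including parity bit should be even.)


Number of 1s in data: 2
Parity bit: 0

0


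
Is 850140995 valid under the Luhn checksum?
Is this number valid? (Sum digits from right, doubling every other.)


Luhn sum = 38
38 mod 10 = 8

Invalid (Luhn sum mod 10 = 8)


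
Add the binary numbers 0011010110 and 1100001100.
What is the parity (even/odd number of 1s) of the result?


0011010110 = 214
1100001100 = 780
Sum = 994 = 1111100010
1s count = 6

even parity (6 ones in 1111100010)


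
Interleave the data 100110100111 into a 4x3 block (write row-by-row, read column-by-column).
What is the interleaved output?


Matrix:
  100
  110
  100
  111
Read columns: 111101010001

111101010001


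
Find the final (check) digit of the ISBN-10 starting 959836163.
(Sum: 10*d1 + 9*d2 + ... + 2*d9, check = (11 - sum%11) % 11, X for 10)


Weighted sum: 339
339 mod 11 = 9

Check digit: 2


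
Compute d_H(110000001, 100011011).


XOR: 010011010
Count of 1s: 4

4


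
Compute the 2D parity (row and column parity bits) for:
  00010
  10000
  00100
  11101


Row parities: 1110
Column parities: 01011

Row P: 1110, Col P: 01011, Corner: 1


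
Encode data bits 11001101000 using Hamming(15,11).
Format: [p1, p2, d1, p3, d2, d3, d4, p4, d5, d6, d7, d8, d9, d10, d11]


Parity bits: p1=1, p2=0, p3=0, p4=1

101010011101000


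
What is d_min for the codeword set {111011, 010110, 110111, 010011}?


Comparing all pairs, minimum distance: 2
Can detect 1 errors, correct 0 errors

2


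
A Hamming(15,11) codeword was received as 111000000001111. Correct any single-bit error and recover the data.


Syndrome = 0: no error detected

Data: 10000001111 (no errors)


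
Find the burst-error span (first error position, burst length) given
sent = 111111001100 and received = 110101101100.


XOR: 001010100000

Burst at position 2, length 5


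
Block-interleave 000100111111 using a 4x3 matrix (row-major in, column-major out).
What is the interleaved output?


Matrix:
  000
  100
  111
  111
Read columns: 011100110011

011100110011


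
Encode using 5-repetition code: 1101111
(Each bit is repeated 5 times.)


Each bit -> 5 copies

11111111110000011111111111111111111


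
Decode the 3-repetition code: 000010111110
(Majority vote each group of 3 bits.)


Groups: 000, 010, 111, 110
Majority votes: 0011

0011


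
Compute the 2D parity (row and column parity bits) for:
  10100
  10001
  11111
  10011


Row parities: 0011
Column parities: 01001

Row P: 0011, Col P: 01001, Corner: 0


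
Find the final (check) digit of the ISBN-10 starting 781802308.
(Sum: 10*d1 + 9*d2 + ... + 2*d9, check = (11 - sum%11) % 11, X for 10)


Weighted sum: 244
244 mod 11 = 2

Check digit: 9


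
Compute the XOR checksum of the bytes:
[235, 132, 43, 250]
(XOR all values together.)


XOR chain: 235 ^ 132 ^ 43 ^ 250 = 190

190


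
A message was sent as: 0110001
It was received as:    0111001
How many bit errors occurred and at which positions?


XOR: 0001000

1 error(s) at position(s): 3


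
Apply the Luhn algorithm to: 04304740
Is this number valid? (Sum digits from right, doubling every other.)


Luhn sum = 33
33 mod 10 = 3

Invalid (Luhn sum mod 10 = 3)


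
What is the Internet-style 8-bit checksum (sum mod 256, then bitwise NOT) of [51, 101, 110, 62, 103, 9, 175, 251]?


Sum = 862 mod 256 = 94
Complement = 161

161


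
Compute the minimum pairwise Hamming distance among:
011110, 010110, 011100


Comparing all pairs, minimum distance: 1
Can detect 0 errors, correct 0 errors

1


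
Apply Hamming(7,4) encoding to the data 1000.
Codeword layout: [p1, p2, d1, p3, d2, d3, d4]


Parity bits: p1=1, p2=1, p3=0

1110000


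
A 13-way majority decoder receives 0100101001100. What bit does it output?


Ones: 5 out of 13
Threshold: 7

0 (5/13 voted 1)


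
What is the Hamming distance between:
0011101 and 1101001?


XOR: 1110100
Count of 1s: 4

4


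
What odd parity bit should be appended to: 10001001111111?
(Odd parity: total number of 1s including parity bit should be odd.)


Number of 1s in data: 9
Parity bit: 0

0


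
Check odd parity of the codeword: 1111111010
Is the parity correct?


Number of 1s: 8

No, parity error (8 ones)


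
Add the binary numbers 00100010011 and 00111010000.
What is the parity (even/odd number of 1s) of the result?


00100010011 = 275
00111010000 = 464
Sum = 739 = 1011100011
1s count = 6

even parity (6 ones in 1011100011)


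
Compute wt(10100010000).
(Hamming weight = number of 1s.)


Counting 1s in 10100010000

3


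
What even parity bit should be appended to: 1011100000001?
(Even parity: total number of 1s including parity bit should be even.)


Number of 1s in data: 5
Parity bit: 1

1


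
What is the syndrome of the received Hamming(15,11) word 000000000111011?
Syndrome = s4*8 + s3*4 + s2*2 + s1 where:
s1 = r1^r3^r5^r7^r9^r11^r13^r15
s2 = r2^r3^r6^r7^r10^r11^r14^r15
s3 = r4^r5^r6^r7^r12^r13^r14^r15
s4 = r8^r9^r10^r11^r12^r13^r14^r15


s1=0, s2=0, s3=1, s4=1

Syndrome = 12 (error at position 12)


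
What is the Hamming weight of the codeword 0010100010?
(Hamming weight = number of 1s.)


Counting 1s in 0010100010

3
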